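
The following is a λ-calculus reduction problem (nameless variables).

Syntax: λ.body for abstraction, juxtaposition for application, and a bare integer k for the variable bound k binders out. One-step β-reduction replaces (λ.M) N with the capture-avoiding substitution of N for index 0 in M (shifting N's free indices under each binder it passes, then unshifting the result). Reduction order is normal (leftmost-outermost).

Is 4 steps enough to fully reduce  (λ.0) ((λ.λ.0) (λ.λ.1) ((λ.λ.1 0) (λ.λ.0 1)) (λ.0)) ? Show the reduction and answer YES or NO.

  start: (λ.0) ((λ.λ.0) (λ.λ.1) ((λ.λ.1 0) (λ.λ.0 1)) (λ.0))
  [1] (λ.λ.0) (λ.λ.1) ((λ.λ.1 0) (λ.λ.0 1)) (λ.0)
  [2] (λ.0) ((λ.λ.1 0) (λ.λ.0 1)) (λ.0)
  [3] (λ.λ.1 0) (λ.λ.0 1) (λ.0)
  [4] (λ.(λ.λ.0 1) 0) (λ.0)

Answer: NO — after 4 steps the term is (λ.(λ.λ.0 1) 0) (λ.0), not yet normal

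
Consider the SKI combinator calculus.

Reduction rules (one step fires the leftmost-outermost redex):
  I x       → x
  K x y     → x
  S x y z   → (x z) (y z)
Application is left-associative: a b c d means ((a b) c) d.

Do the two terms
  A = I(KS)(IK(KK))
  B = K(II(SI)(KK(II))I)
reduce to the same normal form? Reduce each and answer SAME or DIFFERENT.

Term A:
  start: I(KS)(IK(KK))
  →1  KS(IK(KK))
  →2  S

Term B:
  start: K(II(SI)(KK(II))I)
  →1  K(I(SI)(KK(II))I)
  →2  K(SI(KK(II))I)
  →3  K(II(KK(II)I))
  →4  K(I(KK(II)I))
  →5  K(KK(II)I)
  →6  K(KI)

Answer: DIFFERENT — A ⇓ S, B ⇓ K(KI)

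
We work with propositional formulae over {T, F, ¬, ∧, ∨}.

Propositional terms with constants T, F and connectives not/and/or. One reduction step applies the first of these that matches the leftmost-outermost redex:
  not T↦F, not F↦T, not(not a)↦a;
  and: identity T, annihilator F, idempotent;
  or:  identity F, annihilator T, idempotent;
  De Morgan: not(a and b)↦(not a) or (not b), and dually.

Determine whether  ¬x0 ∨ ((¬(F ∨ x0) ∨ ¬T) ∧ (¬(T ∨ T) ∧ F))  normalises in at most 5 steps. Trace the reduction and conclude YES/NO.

  start: ¬x0 ∨ ((¬(F ∨ x0) ∨ ¬T) ∧ (¬(T ∨ T) ∧ F))
  step 1: ¬x0 ∨ (((¬F ∧ ¬x0) ∨ ¬T) ∧ (¬(T ∨ T) ∧ F))
  step 2: ¬x0 ∨ (((T ∧ ¬x0) ∨ ¬T) ∧ (¬(T ∨ T) ∧ F))
  step 3: ¬x0 ∨ ((¬x0 ∨ ¬T) ∧ (¬(T ∨ T) ∧ F))
  step 4: ¬x0 ∨ ((¬x0 ∨ F) ∧ (¬(T ∨ T) ∧ F))
  step 5: ¬x0 ∨ (¬x0 ∧ (¬(T ∨ T) ∧ F))

Answer: NO — after 5 steps the term is ¬x0 ∨ (¬x0 ∧ (¬(T ∨ T) ∧ F)), not yet normal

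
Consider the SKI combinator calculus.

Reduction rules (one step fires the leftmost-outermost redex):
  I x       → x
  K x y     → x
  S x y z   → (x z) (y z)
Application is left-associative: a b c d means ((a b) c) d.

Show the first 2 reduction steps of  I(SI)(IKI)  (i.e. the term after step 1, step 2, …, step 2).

Answer: after 2 steps: SI(KI)

Working:
  start: I(SI)(IKI)
  [1] SI(IKI)
  [2] SI(KI)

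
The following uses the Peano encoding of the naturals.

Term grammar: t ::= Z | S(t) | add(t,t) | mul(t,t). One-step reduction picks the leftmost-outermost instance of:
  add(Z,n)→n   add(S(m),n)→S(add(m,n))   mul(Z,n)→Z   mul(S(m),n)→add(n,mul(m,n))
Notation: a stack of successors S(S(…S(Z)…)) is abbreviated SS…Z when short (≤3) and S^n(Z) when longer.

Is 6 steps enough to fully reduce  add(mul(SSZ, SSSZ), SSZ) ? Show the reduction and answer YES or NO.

Answer: NO — after 6 steps the term is S(S(add(S(add(Z, mul(SZ, SSSZ))), SSZ))), not yet normal

Reduction:
  start: add(mul(SSZ, SSSZ), SSZ)
  step 1: add(add(SSSZ, mul(SZ, SSSZ)), SSZ)
  step 2: add(S(add(SSZ, mul(SZ, SSSZ))), SSZ)
  step 3: S(add(add(SSZ, mul(SZ, SSSZ)), SSZ))
  step 4: S(add(S(add(SZ, mul(SZ, SSSZ))), SSZ))
  step 5: S(S(add(add(SZ, mul(SZ, SSSZ)), SSZ)))
  step 6: S(S(add(S(add(Z, mul(SZ, SSSZ))), SSZ)))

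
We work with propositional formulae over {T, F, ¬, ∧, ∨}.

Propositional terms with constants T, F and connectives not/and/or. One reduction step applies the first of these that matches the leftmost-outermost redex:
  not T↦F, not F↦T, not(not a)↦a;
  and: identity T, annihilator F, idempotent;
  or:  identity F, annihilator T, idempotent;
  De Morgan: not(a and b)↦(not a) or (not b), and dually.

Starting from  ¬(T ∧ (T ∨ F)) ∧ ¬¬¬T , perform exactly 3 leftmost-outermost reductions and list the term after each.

Answer: after 3 steps: ¬(T ∨ F) ∧ ¬¬¬T

Reduction:
  start: ¬(T ∧ (T ∨ F)) ∧ ¬¬¬T
  →1  (¬T ∨ ¬(T ∨ F)) ∧ ¬¬¬T
  →2  (F ∨ ¬(T ∨ F)) ∧ ¬¬¬T
  →3  ¬(T ∨ F) ∧ ¬¬¬T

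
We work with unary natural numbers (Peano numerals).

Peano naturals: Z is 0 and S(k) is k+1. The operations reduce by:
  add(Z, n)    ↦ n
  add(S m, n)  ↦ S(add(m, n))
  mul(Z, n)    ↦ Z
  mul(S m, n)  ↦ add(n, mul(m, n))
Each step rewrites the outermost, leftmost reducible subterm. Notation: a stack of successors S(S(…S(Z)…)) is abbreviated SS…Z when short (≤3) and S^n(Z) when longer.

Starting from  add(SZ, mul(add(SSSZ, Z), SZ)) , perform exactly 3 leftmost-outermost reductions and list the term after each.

Answer: after 3 steps: S(mul(S(add(SSZ, Z)), SZ))

Working:
  start: add(SZ, mul(add(SSSZ, Z), SZ))
  step 1: S(add(Z, mul(add(SSSZ, Z), SZ)))
  step 2: S(mul(add(SSSZ, Z), SZ))
  step 3: S(mul(S(add(SSZ, Z)), SZ))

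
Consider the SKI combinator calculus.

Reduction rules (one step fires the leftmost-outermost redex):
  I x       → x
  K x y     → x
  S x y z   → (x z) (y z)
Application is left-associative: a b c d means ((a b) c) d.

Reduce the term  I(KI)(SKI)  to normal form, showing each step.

Answer: normal form = I  (in 2 steps)

Reduction:
  start: I(KI)(SKI)
  step 1: KI(SKI)
  step 2: I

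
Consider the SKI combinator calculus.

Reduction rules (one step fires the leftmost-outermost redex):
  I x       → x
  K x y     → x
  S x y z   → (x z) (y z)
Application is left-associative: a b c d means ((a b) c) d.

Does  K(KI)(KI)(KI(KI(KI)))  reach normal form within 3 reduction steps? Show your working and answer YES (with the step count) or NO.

  start: K(KI)(KI)(KI(KI(KI)))
  step 1: KI(KI(KI(KI)))
  step 2: I

Answer: YES — reaches normal form I in 2 ≤ 3 steps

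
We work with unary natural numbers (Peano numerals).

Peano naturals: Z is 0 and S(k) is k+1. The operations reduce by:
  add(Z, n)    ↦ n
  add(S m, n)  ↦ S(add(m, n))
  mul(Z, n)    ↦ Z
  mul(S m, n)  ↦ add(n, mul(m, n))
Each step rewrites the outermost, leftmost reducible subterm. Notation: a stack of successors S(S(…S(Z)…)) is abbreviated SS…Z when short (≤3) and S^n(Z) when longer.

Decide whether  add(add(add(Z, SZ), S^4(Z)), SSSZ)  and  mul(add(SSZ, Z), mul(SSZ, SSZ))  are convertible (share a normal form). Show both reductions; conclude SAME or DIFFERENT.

Answer: SAME — A ⇓ S^8(Z), B ⇓ S^8(Z)

Reduction:
Term A:
  start: add(add(add(Z, SZ), S^4(Z)), SSSZ)
  step 1: add(add(SZ, S^4(Z)), SSSZ)
  step 2: add(S(add(Z, S^4(Z))), SSSZ)
  step 3: S(add(add(Z, S^4(Z)), SSSZ))
  step 4: S(add(S^4(Z), SSSZ))
  step 5: S(S(add(SSSZ, SSSZ)))
  step 6: S(S(S(add(SSZ, SSSZ))))
  step 7: S(S(S(S(add(SZ, SSSZ)))))
  step 8: S(S(S(S(S(add(Z, SSSZ))))))
  step 9: S^8(Z)

Term B:
  start: mul(add(SSZ, Z), mul(SSZ, SSZ))
  step 1: mul(S(add(SZ, Z)), mul(SSZ, SSZ))
  step 2: add(mul(SSZ, SSZ), mul(add(SZ, Z), mul(SSZ, SSZ)))
  step 3: add(add(SSZ, mul(SZ, SSZ)), mul(add(SZ, Z), mul(SSZ, SSZ)))
  step 4: add(S(add(SZ, mul(SZ, SSZ))), mul(add(SZ, Z), mul(SSZ, SSZ)))
  step 5: S(add(add(SZ, mul(SZ, SSZ)), mul(add(SZ, Z), mul(SSZ, SSZ))))
  step 6: S(add(S(add(Z, mul(SZ, SSZ))), mul(add(SZ, Z), mul(SSZ, SSZ))))
  step 7: S(S(add(add(Z, mul(SZ, SSZ)), mul(add(SZ, Z), mul(SSZ, SSZ)))))
  step 8: S(S(add(mul(SZ, SSZ), mul(add(SZ, Z), mul(SSZ, SSZ)))))
  step 9: S(S(add(add(SSZ, mul(Z, SSZ)), mul(add(SZ, Z), mul(SSZ, SSZ)))))
  step 10: S(S(add(S(add(SZ, mul(Z, SSZ))), mul(add(SZ, Z), mul(SSZ, SSZ)))))
  step 11: S(S(S(add(add(SZ, mul(Z, SSZ)), mul(add(SZ, Z), mul(SSZ, SSZ))))))
  step 12: S(S(S(add(S(add(Z, mul(Z, SSZ))), mul(add(SZ, Z), mul(SSZ, SSZ))))))
  step 13: S(S(S(S(add(add(Z, mul(Z, SSZ)), mul(add(SZ, Z), mul(SSZ, SSZ)))))))
  step 14: S(S(S(S(add(mul(Z, SSZ), mul(add(SZ, Z), mul(SSZ, SSZ)))))))
  step 15: S(S(S(S(add(Z, mul(add(SZ, Z), mul(SSZ, SSZ)))))))
  step 16: S(S(S(S(mul(add(SZ, Z), mul(SSZ, SSZ))))))
  step 17: S(S(S(S(mul(S(add(Z, Z)), mul(SSZ, SSZ))))))
  step 18: S(S(S(S(add(mul(SSZ, SSZ), mul(add(Z, Z), mul(SSZ, SSZ)))))))
  step 19: S(S(S(S(add(add(SSZ, mul(SZ, SSZ)), mul(add(Z, Z), mul(SSZ, SSZ)))))))
  step 20: S(S(S(S(add(S(add(SZ, mul(SZ, SSZ))), mul(add(Z, Z), mul(SSZ, SSZ)))))))
  step 21: S(S(S(S(S(add(add(SZ, mul(SZ, SSZ)), mul(add(Z, Z), mul(SSZ, SSZ))))))))
  step 22: S(S(S(S(S(add(S(add(Z, mul(SZ, SSZ))), mul(add(Z, Z), mul(SSZ, SSZ))))))))
  step 23: S(S(S(S(S(S(add(add(Z, mul(SZ, SSZ)), mul(add(Z, Z), mul(SSZ, SSZ)))))))))
  step 24: S(S(S(S(S(S(add(mul(SZ, SSZ), mul(add(Z, Z), mul(SSZ, SSZ)))))))))
  step 25: S(S(S(S(S(S(add(add(SSZ, mul(Z, SSZ)), mul(add(Z, Z), mul(SSZ, SSZ)))))))))
  step 26: S(S(S(S(S(S(add(S(add(SZ, mul(Z, SSZ))), mul(add(Z, Z), mul(SSZ, SSZ)))))))))
  step 27: S(S(S(S(S(S(S(add(add(SZ, mul(Z, SSZ)), mul(add(Z, Z), mul(SSZ, SSZ))))))))))
  step 28: S(S(S(S(S(S(S(add(S(add(Z, mul(Z, SSZ))), mul(add(Z, Z), mul(SSZ, SSZ))))))))))
  step 29: S(S(S(S(S(S(S(S(add(add(Z, mul(Z, SSZ)), mul(add(Z, Z), mul(SSZ, SSZ)))))))))))
  step 30: S(S(S(S(S(S(S(S(add(mul(Z, SSZ), mul(add(Z, Z), mul(SSZ, SSZ)))))))))))
  step 31: S(S(S(S(S(S(S(S(add(Z, mul(add(Z, Z), mul(SSZ, SSZ)))))))))))
  step 32: S(S(S(S(S(S(S(S(mul(add(Z, Z), mul(SSZ, SSZ))))))))))
  step 33: S(S(S(S(S(S(S(S(mul(Z, mul(SSZ, SSZ))))))))))
  step 34: S^8(Z)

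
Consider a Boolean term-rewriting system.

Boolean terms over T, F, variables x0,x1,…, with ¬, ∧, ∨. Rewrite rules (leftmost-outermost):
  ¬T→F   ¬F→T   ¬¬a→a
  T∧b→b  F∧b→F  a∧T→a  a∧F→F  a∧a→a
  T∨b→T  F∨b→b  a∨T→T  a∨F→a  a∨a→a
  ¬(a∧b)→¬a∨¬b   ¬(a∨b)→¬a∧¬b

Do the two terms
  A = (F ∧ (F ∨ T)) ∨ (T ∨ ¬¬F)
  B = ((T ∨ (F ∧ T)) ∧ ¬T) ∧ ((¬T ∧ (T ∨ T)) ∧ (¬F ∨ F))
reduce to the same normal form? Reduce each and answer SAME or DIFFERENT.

Term A:
  start: (F ∧ (F ∨ T)) ∨ (T ∨ ¬¬F)
  step 1: F ∨ (T ∨ ¬¬F)
  step 2: T ∨ ¬¬F
  step 3: T

Term B:
  start: ((T ∨ (F ∧ T)) ∧ ¬T) ∧ ((¬T ∧ (T ∨ T)) ∧ (¬F ∨ F))
  step 1: (T ∧ ¬T) ∧ ((¬T ∧ (T ∨ T)) ∧ (¬F ∨ F))
  step 2: ¬T ∧ ((¬T ∧ (T ∨ T)) ∧ (¬F ∨ F))
  step 3: F ∧ ((¬T ∧ (T ∨ T)) ∧ (¬F ∨ F))
  step 4: F

Answer: DIFFERENT — A ⇓ T, B ⇓ F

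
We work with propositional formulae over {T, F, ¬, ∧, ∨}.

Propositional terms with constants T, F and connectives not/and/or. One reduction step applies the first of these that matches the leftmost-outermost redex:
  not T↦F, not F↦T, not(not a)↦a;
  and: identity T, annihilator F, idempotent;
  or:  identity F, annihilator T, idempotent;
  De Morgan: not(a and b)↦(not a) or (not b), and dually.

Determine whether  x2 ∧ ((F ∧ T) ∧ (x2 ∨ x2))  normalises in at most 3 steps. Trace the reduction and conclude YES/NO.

  start: x2 ∧ ((F ∧ T) ∧ (x2 ∨ x2))
  [1] x2 ∧ (F ∧ (x2 ∨ x2))
  [2] x2 ∧ F
  [3] F

Answer: YES — reaches normal form F in 3 ≤ 3 steps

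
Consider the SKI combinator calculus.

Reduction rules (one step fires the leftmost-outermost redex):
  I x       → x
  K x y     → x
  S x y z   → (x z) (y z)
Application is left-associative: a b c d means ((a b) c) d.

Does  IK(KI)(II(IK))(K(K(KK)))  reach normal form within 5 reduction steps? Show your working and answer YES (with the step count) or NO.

  start: IK(KI)(II(IK))(K(K(KK)))
  →1  K(KI)(II(IK))(K(K(KK)))
  →2  KI(K(K(KK)))
  →3  I

Answer: YES — reaches normal form I in 3 ≤ 5 steps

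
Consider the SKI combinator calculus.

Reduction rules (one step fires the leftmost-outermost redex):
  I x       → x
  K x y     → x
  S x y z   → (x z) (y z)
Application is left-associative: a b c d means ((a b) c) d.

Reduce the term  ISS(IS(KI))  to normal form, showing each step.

  start: ISS(IS(KI))
  [1] SS(IS(KI))
  [2] SS(S(KI))

Answer: normal form = SS(S(KI))  (in 2 steps)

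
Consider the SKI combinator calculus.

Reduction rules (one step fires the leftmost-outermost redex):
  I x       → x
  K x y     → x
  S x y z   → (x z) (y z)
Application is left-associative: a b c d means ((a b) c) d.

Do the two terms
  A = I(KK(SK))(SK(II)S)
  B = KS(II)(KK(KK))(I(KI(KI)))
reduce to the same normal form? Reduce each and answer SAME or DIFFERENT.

Term A:
  start: I(KK(SK))(SK(II)S)
  [1] KK(SK)(SK(II)S)
  [2] K(SK(II)S)
  [3] K(KS(IIS))
  [4] KS

Term B:
  start: KS(II)(KK(KK))(I(KI(KI)))
  [1] S(KK(KK))(I(KI(KI)))
  [2] SK(I(KI(KI)))
  [3] SK(KI(KI))
  [4] SKI

Answer: DIFFERENT — A ⇓ KS, B ⇓ SKI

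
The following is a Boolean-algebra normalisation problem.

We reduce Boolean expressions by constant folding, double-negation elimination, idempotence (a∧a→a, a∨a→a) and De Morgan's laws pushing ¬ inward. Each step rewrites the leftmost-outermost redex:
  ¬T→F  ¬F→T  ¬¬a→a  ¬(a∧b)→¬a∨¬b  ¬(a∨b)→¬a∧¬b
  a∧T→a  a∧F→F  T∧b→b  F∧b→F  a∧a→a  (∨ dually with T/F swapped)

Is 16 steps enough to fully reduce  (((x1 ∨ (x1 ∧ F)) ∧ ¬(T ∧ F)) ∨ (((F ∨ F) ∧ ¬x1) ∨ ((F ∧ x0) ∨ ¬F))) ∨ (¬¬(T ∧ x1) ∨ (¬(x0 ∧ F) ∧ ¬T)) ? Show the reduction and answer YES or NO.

  start: (((x1 ∨ (x1 ∧ F)) ∧ ¬(T ∧ F)) ∨ (((F ∨ F) ∧ ¬x1) ∨ ((F ∧ x0) ∨ ¬F))) ∨ (¬¬(T ∧ x1) ∨ (¬(x0 ∧ F) ∧ ¬T))
  [1] (((x1 ∨ F) ∧ ¬(T ∧ F)) ∨ (((F ∨ F) ∧ ¬x1) ∨ ((F ∧ x0) ∨ ¬F))) ∨ (¬¬(T ∧ x1) ∨ (¬(x0 ∧ F) ∧ ¬T))
  [2] ((x1 ∧ ¬(T ∧ F)) ∨ (((F ∨ F) ∧ ¬x1) ∨ ((F ∧ x0) ∨ ¬F))) ∨ (¬¬(T ∧ x1) ∨ (¬(x0 ∧ F) ∧ ¬T))
  [3] ((x1 ∧ (¬T ∨ ¬F)) ∨ (((F ∨ F) ∧ ¬x1) ∨ ((F ∧ x0) ∨ ¬F))) ∨ (¬¬(T ∧ x1) ∨ (¬(x0 ∧ F) ∧ ¬T))
  [4] ((x1 ∧ (F ∨ ¬F)) ∨ (((F ∨ F) ∧ ¬x1) ∨ ((F ∧ x0) ∨ ¬F))) ∨ (¬¬(T ∧ x1) ∨ (¬(x0 ∧ F) ∧ ¬T))
  [5] ((x1 ∧ ¬F) ∨ (((F ∨ F) ∧ ¬x1) ∨ ((F ∧ x0) ∨ ¬F))) ∨ (¬¬(T ∧ x1) ∨ (¬(x0 ∧ F) ∧ ¬T))
  [6] ((x1 ∧ T) ∨ (((F ∨ F) ∧ ¬x1) ∨ ((F ∧ x0) ∨ ¬F))) ∨ (¬¬(T ∧ x1) ∨ (¬(x0 ∧ F) ∧ ¬T))
  [7] (x1 ∨ (((F ∨ F) ∧ ¬x1) ∨ ((F ∧ x0) ∨ ¬F))) ∨ (¬¬(T ∧ x1) ∨ (¬(x0 ∧ F) ∧ ¬T))
  [8] (x1 ∨ ((F ∧ ¬x1) ∨ ((F ∧ x0) ∨ ¬F))) ∨ (¬¬(T ∧ x1) ∨ (¬(x0 ∧ F) ∧ ¬T))
  [9] (x1 ∨ (F ∨ ((F ∧ x0) ∨ ¬F))) ∨ (¬¬(T ∧ x1) ∨ (¬(x0 ∧ F) ∧ ¬T))
  [10] (x1 ∨ ((F ∧ x0) ∨ ¬F)) ∨ (¬¬(T ∧ x1) ∨ (¬(x0 ∧ F) ∧ ¬T))
  [11] (x1 ∨ (F ∨ ¬F)) ∨ (¬¬(T ∧ x1) ∨ (¬(x0 ∧ F) ∧ ¬T))
  [12] (x1 ∨ ¬F) ∨ (¬¬(T ∧ x1) ∨ (¬(x0 ∧ F) ∧ ¬T))
  [13] (x1 ∨ T) ∨ (¬¬(T ∧ x1) ∨ (¬(x0 ∧ F) ∧ ¬T))
  [14] T ∨ (¬¬(T ∧ x1) ∨ (¬(x0 ∧ F) ∧ ¬T))
  [15] T

Answer: YES — reaches normal form T in 15 ≤ 16 steps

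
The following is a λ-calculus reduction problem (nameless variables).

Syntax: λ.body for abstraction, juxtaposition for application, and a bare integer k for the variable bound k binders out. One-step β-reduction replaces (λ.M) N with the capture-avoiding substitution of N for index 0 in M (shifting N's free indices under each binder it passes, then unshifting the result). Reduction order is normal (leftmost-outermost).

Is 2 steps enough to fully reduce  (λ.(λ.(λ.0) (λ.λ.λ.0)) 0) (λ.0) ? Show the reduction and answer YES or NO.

Answer: NO — after 2 steps the term is (λ.0) (λ.λ.λ.0), not yet normal

Reduction:
  start: (λ.(λ.(λ.0) (λ.λ.λ.0)) 0) (λ.0)
  [1] (λ.(λ.0) (λ.λ.λ.0)) (λ.0)
  [2] (λ.0) (λ.λ.λ.0)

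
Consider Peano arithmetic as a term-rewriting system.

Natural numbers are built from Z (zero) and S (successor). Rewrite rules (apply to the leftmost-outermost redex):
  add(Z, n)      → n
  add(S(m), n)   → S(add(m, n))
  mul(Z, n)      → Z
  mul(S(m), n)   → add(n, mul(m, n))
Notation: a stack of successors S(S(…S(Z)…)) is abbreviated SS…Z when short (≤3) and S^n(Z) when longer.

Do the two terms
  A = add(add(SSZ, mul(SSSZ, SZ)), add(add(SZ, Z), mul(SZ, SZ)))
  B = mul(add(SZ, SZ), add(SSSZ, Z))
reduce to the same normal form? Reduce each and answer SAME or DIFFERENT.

Term A:
  start: add(add(SSZ, mul(SSSZ, SZ)), add(add(SZ, Z), mul(SZ, SZ)))
  →1  add(S(add(SZ, mul(SSSZ, SZ))), add(add(SZ, Z), mul(SZ, SZ)))
  →2  S(add(add(SZ, mul(SSSZ, SZ)), add(add(SZ, Z), mul(SZ, SZ))))
  →3  S(add(S(add(Z, mul(SSSZ, SZ))), add(add(SZ, Z), mul(SZ, SZ))))
  →4  S(S(add(add(Z, mul(SSSZ, SZ)), add(add(SZ, Z), mul(SZ, SZ)))))
  →5  S(S(add(mul(SSSZ, SZ), add(add(SZ, Z), mul(SZ, SZ)))))
  →6  S(S(add(add(SZ, mul(SSZ, SZ)), add(add(SZ, Z), mul(SZ, SZ)))))
  →7  S(S(add(S(add(Z, mul(SSZ, SZ))), add(add(SZ, Z), mul(SZ, SZ)))))
  →8  S(S(S(add(add(Z, mul(SSZ, SZ)), add(add(SZ, Z), mul(SZ, SZ))))))
  →9  S(S(S(add(mul(SSZ, SZ), add(add(SZ, Z), mul(SZ, SZ))))))
  →10  S(S(S(add(add(SZ, mul(SZ, SZ)), add(add(SZ, Z), mul(SZ, SZ))))))
  →11  S(S(S(add(S(add(Z, mul(SZ, SZ))), add(add(SZ, Z), mul(SZ, SZ))))))
  →12  S(S(S(S(add(add(Z, mul(SZ, SZ)), add(add(SZ, Z), mul(SZ, SZ)))))))
  →13  S(S(S(S(add(mul(SZ, SZ), add(add(SZ, Z), mul(SZ, SZ)))))))
  →14  S(S(S(S(add(add(SZ, mul(Z, SZ)), add(add(SZ, Z), mul(SZ, SZ)))))))
  →15  S(S(S(S(add(S(add(Z, mul(Z, SZ))), add(add(SZ, Z), mul(SZ, SZ)))))))
  →16  S(S(S(S(S(add(add(Z, mul(Z, SZ)), add(add(SZ, Z), mul(SZ, SZ))))))))
  →17  S(S(S(S(S(add(mul(Z, SZ), add(add(SZ, Z), mul(SZ, SZ))))))))
  →18  S(S(S(S(S(add(Z, add(add(SZ, Z), mul(SZ, SZ))))))))
  →19  S(S(S(S(S(add(add(SZ, Z), mul(SZ, SZ)))))))
  →20  S(S(S(S(S(add(S(add(Z, Z)), mul(SZ, SZ)))))))
  →21  S(S(S(S(S(S(add(add(Z, Z), mul(SZ, SZ))))))))
  →22  S(S(S(S(S(S(add(Z, mul(SZ, SZ))))))))
  →23  S(S(S(S(S(S(mul(SZ, SZ)))))))
  →24  S(S(S(S(S(S(add(SZ, mul(Z, SZ))))))))
  →25  S(S(S(S(S(S(S(add(Z, mul(Z, SZ)))))))))
  →26  S(S(S(S(S(S(S(mul(Z, SZ))))))))
  →27  S^7(Z)

Term B:
  start: mul(add(SZ, SZ), add(SSSZ, Z))
  →1  mul(S(add(Z, SZ)), add(SSSZ, Z))
  →2  add(add(SSSZ, Z), mul(add(Z, SZ), add(SSSZ, Z)))
  →3  add(S(add(SSZ, Z)), mul(add(Z, SZ), add(SSSZ, Z)))
  →4  S(add(add(SSZ, Z), mul(add(Z, SZ), add(SSSZ, Z))))
  →5  S(add(S(add(SZ, Z)), mul(add(Z, SZ), add(SSSZ, Z))))
  →6  S(S(add(add(SZ, Z), mul(add(Z, SZ), add(SSSZ, Z)))))
  →7  S(S(add(S(add(Z, Z)), mul(add(Z, SZ), add(SSSZ, Z)))))
  →8  S(S(S(add(add(Z, Z), mul(add(Z, SZ), add(SSSZ, Z))))))
  →9  S(S(S(add(Z, mul(add(Z, SZ), add(SSSZ, Z))))))
  →10  S(S(S(mul(add(Z, SZ), add(SSSZ, Z)))))
  →11  S(S(S(mul(SZ, add(SSSZ, Z)))))
  →12  S(S(S(add(add(SSSZ, Z), mul(Z, add(SSSZ, Z))))))
  →13  S(S(S(add(S(add(SSZ, Z)), mul(Z, add(SSSZ, Z))))))
  →14  S(S(S(S(add(add(SSZ, Z), mul(Z, add(SSSZ, Z)))))))
  →15  S(S(S(S(add(S(add(SZ, Z)), mul(Z, add(SSSZ, Z)))))))
  →16  S(S(S(S(S(add(add(SZ, Z), mul(Z, add(SSSZ, Z))))))))
  →17  S(S(S(S(S(add(S(add(Z, Z)), mul(Z, add(SSSZ, Z))))))))
  →18  S(S(S(S(S(S(add(add(Z, Z), mul(Z, add(SSSZ, Z)))))))))
  →19  S(S(S(S(S(S(add(Z, mul(Z, add(SSSZ, Z)))))))))
  →20  S(S(S(S(S(S(mul(Z, add(SSSZ, Z))))))))
  →21  S^6(Z)

Answer: DIFFERENT — A ⇓ S^7(Z), B ⇓ S^6(Z)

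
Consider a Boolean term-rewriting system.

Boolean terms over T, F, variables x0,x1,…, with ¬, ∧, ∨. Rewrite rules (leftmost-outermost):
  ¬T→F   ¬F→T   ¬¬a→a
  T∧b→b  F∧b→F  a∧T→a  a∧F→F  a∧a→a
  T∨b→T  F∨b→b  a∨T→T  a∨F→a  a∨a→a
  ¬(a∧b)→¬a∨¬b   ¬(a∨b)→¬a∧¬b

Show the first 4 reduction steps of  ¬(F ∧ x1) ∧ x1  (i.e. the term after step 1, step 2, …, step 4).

  start: ¬(F ∧ x1) ∧ x1
  step 1: (¬F ∨ ¬x1) ∧ x1
  step 2: (T ∨ ¬x1) ∧ x1
  step 3: T ∧ x1
  step 4: x1

Answer: after 4 steps: x1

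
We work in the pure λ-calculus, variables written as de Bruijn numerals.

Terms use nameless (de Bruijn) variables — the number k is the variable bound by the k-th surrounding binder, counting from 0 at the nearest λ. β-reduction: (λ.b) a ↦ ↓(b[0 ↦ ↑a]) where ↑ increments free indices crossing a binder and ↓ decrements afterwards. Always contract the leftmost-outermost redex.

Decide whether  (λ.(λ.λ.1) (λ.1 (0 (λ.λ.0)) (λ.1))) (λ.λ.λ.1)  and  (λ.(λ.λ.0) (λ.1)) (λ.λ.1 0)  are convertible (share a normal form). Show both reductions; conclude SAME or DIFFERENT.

Answer: DIFFERENT — A ⇓ λ.λ.λ.λ.2, B ⇓ λ.0

Reduction:
Term A:
  start: (λ.(λ.λ.1) (λ.1 (0 (λ.λ.0)) (λ.1))) (λ.λ.λ.1)
  [1] (λ.λ.1) (λ.(λ.λ.λ.1) (0 (λ.λ.0)) (λ.1))
  [2] λ.λ.(λ.λ.λ.1) (0 (λ.λ.0)) (λ.1)
  [3] λ.λ.(λ.λ.1) (λ.1)
  [4] λ.λ.λ.λ.2

Term B:
  start: (λ.(λ.λ.0) (λ.1)) (λ.λ.1 0)
  [1] (λ.λ.0) (λ.λ.λ.1 0)
  [2] λ.0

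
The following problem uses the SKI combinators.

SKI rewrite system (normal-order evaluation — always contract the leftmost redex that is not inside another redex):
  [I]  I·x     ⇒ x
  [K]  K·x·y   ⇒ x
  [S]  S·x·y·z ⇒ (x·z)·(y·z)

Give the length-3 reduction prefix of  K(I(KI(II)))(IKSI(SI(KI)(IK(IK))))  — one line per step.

Answer: after 3 steps: I

Reduction:
  start: K(I(KI(II)))(IKSI(SI(KI)(IK(IK))))
  →1  I(KI(II))
  →2  KI(II)
  →3  I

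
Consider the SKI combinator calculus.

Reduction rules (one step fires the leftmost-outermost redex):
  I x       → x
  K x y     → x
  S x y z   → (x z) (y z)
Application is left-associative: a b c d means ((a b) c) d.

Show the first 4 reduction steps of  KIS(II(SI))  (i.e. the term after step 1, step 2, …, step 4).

Answer: after 4 steps: SI

Working:
  start: KIS(II(SI))
  step 1: I(II(SI))
  step 2: II(SI)
  step 3: I(SI)
  step 4: SI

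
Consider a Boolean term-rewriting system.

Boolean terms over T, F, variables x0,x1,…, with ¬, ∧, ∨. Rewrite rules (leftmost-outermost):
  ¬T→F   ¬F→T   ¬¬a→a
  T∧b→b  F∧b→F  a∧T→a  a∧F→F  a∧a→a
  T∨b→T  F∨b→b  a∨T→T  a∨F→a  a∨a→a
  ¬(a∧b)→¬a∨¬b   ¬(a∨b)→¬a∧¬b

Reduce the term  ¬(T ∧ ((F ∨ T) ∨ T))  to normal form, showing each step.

Answer: normal form = F  (in 9 steps)

Reduction:
  start: ¬(T ∧ ((F ∨ T) ∨ T))
  step 1: ¬T ∨ ¬((F ∨ T) ∨ T)
  step 2: F ∨ ¬((F ∨ T) ∨ T)
  step 3: ¬((F ∨ T) ∨ T)
  step 4: ¬(F ∨ T) ∧ ¬T
  step 5: (¬F ∧ ¬T) ∧ ¬T
  step 6: (T ∧ ¬T) ∧ ¬T
  step 7: ¬T ∧ ¬T
  step 8: ¬T
  step 9: F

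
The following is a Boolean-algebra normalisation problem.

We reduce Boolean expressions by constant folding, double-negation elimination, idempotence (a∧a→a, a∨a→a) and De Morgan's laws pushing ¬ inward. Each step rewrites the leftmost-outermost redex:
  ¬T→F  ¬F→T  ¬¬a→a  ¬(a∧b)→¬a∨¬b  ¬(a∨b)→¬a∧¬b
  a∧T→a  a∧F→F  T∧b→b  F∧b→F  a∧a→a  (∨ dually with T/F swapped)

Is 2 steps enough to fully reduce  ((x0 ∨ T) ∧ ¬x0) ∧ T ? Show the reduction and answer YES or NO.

  start: ((x0 ∨ T) ∧ ¬x0) ∧ T
  →1  (x0 ∨ T) ∧ ¬x0
  →2  T ∧ ¬x0

Answer: NO — after 2 steps the term is T ∧ ¬x0, not yet normal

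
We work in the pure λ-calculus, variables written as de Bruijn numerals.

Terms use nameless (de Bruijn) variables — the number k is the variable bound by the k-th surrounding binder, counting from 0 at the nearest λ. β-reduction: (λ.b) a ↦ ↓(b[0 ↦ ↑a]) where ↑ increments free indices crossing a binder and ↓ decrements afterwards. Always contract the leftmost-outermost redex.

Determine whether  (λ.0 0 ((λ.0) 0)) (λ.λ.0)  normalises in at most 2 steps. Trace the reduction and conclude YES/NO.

  start: (λ.0 0 ((λ.0) 0)) (λ.λ.0)
  →1  (λ.λ.0) (λ.λ.0) ((λ.0) (λ.λ.0))
  →2  (λ.0) ((λ.0) (λ.λ.0))

Answer: NO — after 2 steps the term is (λ.0) ((λ.0) (λ.λ.0)), not yet normal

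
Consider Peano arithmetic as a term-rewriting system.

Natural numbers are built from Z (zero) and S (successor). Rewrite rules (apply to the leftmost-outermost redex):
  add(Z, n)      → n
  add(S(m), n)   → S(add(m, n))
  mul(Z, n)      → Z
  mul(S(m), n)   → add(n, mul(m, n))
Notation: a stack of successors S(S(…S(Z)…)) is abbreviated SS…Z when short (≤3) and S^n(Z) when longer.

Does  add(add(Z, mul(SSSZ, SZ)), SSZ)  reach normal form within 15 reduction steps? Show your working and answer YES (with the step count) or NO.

  start: add(add(Z, mul(SSSZ, SZ)), SSZ)
  →1  add(mul(SSSZ, SZ), SSZ)
  →2  add(add(SZ, mul(SSZ, SZ)), SSZ)
  →3  add(S(add(Z, mul(SSZ, SZ))), SSZ)
  →4  S(add(add(Z, mul(SSZ, SZ)), SSZ))
  →5  S(add(mul(SSZ, SZ), SSZ))
  →6  S(add(add(SZ, mul(SZ, SZ)), SSZ))
  →7  S(add(S(add(Z, mul(SZ, SZ))), SSZ))
  →8  S(S(add(add(Z, mul(SZ, SZ)), SSZ)))
  →9  S(S(add(mul(SZ, SZ), SSZ)))
  →10  S(S(add(add(SZ, mul(Z, SZ)), SSZ)))
  →11  S(S(add(S(add(Z, mul(Z, SZ))), SSZ)))
  →12  S(S(S(add(add(Z, mul(Z, SZ)), SSZ))))
  →13  S(S(S(add(mul(Z, SZ), SSZ))))
  →14  S(S(S(add(Z, SSZ))))
  →15  S^5(Z)

Answer: YES — reaches normal form S^5(Z) in 15 ≤ 15 steps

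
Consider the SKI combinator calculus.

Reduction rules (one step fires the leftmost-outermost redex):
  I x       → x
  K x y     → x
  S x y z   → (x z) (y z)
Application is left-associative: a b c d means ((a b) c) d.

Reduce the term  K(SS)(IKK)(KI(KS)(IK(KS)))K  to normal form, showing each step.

Answer: normal form = SK(KS)  (in 6 steps)

Reduction:
  start: K(SS)(IKK)(KI(KS)(IK(KS)))K
  →1  SS(KI(KS)(IK(KS)))K
  →2  SK(KI(KS)(IK(KS))K)
  →3  SK(I(IK(KS))K)
  →4  SK(IK(KS)K)
  →5  SK(K(KS)K)
  →6  SK(KS)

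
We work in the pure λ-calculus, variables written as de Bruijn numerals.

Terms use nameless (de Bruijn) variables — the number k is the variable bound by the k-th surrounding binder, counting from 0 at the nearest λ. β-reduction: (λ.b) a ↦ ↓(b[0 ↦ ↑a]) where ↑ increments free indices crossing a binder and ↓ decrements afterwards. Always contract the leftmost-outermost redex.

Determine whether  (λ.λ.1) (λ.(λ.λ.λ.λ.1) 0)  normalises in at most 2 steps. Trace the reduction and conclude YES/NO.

  start: (λ.λ.1) (λ.(λ.λ.λ.λ.1) 0)
  step 1: λ.λ.(λ.λ.λ.λ.1) 0
  step 2: λ.λ.λ.λ.λ.1

Answer: YES — reaches normal form λ.λ.λ.λ.λ.1 in 2 ≤ 2 steps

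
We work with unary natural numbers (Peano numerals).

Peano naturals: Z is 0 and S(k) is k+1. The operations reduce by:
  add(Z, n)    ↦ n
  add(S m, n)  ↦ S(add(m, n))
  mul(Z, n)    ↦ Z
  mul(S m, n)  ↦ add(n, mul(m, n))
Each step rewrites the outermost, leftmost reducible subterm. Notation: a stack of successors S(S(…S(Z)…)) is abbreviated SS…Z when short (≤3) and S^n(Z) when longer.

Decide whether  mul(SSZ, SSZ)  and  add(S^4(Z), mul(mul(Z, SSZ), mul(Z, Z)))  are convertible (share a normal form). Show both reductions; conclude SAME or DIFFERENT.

Term A:
  start: mul(SSZ, SSZ)
  →1  add(SSZ, mul(SZ, SSZ))
  →2  S(add(SZ, mul(SZ, SSZ)))
  →3  S(S(add(Z, mul(SZ, SSZ))))
  →4  S(S(mul(SZ, SSZ)))
  →5  S(S(add(SSZ, mul(Z, SSZ))))
  →6  S(S(S(add(SZ, mul(Z, SSZ)))))
  →7  S(S(S(S(add(Z, mul(Z, SSZ))))))
  →8  S(S(S(S(mul(Z, SSZ)))))
  →9  S^4(Z)

Term B:
  start: add(S^4(Z), mul(mul(Z, SSZ), mul(Z, Z)))
  →1  S(add(SSSZ, mul(mul(Z, SSZ), mul(Z, Z))))
  →2  S(S(add(SSZ, mul(mul(Z, SSZ), mul(Z, Z)))))
  →3  S(S(S(add(SZ, mul(mul(Z, SSZ), mul(Z, Z))))))
  →4  S(S(S(S(add(Z, mul(mul(Z, SSZ), mul(Z, Z)))))))
  →5  S(S(S(S(mul(mul(Z, SSZ), mul(Z, Z))))))
  →6  S(S(S(S(mul(Z, mul(Z, Z))))))
  →7  S^4(Z)

Answer: SAME — A ⇓ S^4(Z), B ⇓ S^4(Z)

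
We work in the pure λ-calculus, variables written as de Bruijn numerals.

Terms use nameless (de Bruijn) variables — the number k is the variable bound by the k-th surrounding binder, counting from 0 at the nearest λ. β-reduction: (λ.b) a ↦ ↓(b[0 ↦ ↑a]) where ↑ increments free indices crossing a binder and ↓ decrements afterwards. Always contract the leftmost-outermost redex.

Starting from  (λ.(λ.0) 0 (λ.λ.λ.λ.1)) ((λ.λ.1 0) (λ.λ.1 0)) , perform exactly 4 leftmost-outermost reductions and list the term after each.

Answer: after 4 steps: (λ.λ.1 0) (λ.λ.λ.λ.1)

Derivation:
  start: (λ.(λ.0) 0 (λ.λ.λ.λ.1)) ((λ.λ.1 0) (λ.λ.1 0))
  →1  (λ.0) ((λ.λ.1 0) (λ.λ.1 0)) (λ.λ.λ.λ.1)
  →2  (λ.λ.1 0) (λ.λ.1 0) (λ.λ.λ.λ.1)
  →3  (λ.(λ.λ.1 0) 0) (λ.λ.λ.λ.1)
  →4  (λ.λ.1 0) (λ.λ.λ.λ.1)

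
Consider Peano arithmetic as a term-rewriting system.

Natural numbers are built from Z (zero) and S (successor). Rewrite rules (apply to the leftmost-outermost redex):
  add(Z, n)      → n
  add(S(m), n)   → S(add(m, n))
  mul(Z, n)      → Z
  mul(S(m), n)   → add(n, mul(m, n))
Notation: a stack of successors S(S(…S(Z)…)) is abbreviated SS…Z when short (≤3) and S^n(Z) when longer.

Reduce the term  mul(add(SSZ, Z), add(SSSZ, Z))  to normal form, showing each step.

Answer: normal form = S^6(Z)  (in 22 steps)

Derivation:
  start: mul(add(SSZ, Z), add(SSSZ, Z))
  [1] mul(S(add(SZ, Z)), add(SSSZ, Z))
  [2] add(add(SSSZ, Z), mul(add(SZ, Z), add(SSSZ, Z)))
  [3] add(S(add(SSZ, Z)), mul(add(SZ, Z), add(SSSZ, Z)))
  [4] S(add(add(SSZ, Z), mul(add(SZ, Z), add(SSSZ, Z))))
  [5] S(add(S(add(SZ, Z)), mul(add(SZ, Z), add(SSSZ, Z))))
  [6] S(S(add(add(SZ, Z), mul(add(SZ, Z), add(SSSZ, Z)))))
  [7] S(S(add(S(add(Z, Z)), mul(add(SZ, Z), add(SSSZ, Z)))))
  [8] S(S(S(add(add(Z, Z), mul(add(SZ, Z), add(SSSZ, Z))))))
  [9] S(S(S(add(Z, mul(add(SZ, Z), add(SSSZ, Z))))))
  [10] S(S(S(mul(add(SZ, Z), add(SSSZ, Z)))))
  [11] S(S(S(mul(S(add(Z, Z)), add(SSSZ, Z)))))
  [12] S(S(S(add(add(SSSZ, Z), mul(add(Z, Z), add(SSSZ, Z))))))
  [13] S(S(S(add(S(add(SSZ, Z)), mul(add(Z, Z), add(SSSZ, Z))))))
  [14] S(S(S(S(add(add(SSZ, Z), mul(add(Z, Z), add(SSSZ, Z)))))))
  [15] S(S(S(S(add(S(add(SZ, Z)), mul(add(Z, Z), add(SSSZ, Z)))))))
  [16] S(S(S(S(S(add(add(SZ, Z), mul(add(Z, Z), add(SSSZ, Z))))))))
  [17] S(S(S(S(S(add(S(add(Z, Z)), mul(add(Z, Z), add(SSSZ, Z))))))))
  [18] S(S(S(S(S(S(add(add(Z, Z), mul(add(Z, Z), add(SSSZ, Z)))))))))
  [19] S(S(S(S(S(S(add(Z, mul(add(Z, Z), add(SSSZ, Z)))))))))
  [20] S(S(S(S(S(S(mul(add(Z, Z), add(SSSZ, Z))))))))
  [21] S(S(S(S(S(S(mul(Z, add(SSSZ, Z))))))))
  [22] S^6(Z)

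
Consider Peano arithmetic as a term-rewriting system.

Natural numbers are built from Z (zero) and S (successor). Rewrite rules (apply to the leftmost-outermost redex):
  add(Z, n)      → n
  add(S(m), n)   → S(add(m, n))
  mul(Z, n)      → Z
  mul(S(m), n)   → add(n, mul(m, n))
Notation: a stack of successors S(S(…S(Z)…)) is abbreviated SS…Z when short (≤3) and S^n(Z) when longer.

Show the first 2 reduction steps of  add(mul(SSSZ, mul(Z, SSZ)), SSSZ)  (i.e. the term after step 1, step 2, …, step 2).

Answer: after 2 steps: add(add(Z, mul(SSZ, mul(Z, SSZ))), SSSZ)

Reduction:
  start: add(mul(SSSZ, mul(Z, SSZ)), SSSZ)
  step 1: add(add(mul(Z, SSZ), mul(SSZ, mul(Z, SSZ))), SSSZ)
  step 2: add(add(Z, mul(SSZ, mul(Z, SSZ))), SSSZ)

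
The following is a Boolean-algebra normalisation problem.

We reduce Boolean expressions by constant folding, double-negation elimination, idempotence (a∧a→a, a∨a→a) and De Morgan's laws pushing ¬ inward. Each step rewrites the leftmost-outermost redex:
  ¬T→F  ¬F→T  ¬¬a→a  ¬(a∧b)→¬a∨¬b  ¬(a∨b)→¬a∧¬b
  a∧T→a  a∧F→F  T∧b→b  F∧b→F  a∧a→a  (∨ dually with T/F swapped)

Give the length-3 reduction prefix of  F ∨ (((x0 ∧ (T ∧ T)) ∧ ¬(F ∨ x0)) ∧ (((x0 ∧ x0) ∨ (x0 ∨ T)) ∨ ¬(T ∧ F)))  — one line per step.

Answer: after 3 steps: (x0 ∧ ¬(F ∨ x0)) ∧ (((x0 ∧ x0) ∨ (x0 ∨ T)) ∨ ¬(T ∧ F))

Working:
  start: F ∨ (((x0 ∧ (T ∧ T)) ∧ ¬(F ∨ x0)) ∧ (((x0 ∧ x0) ∨ (x0 ∨ T)) ∨ ¬(T ∧ F)))
  step 1: ((x0 ∧ (T ∧ T)) ∧ ¬(F ∨ x0)) ∧ (((x0 ∧ x0) ∨ (x0 ∨ T)) ∨ ¬(T ∧ F))
  step 2: ((x0 ∧ T) ∧ ¬(F ∨ x0)) ∧ (((x0 ∧ x0) ∨ (x0 ∨ T)) ∨ ¬(T ∧ F))
  step 3: (x0 ∧ ¬(F ∨ x0)) ∧ (((x0 ∧ x0) ∨ (x0 ∨ T)) ∨ ¬(T ∧ F))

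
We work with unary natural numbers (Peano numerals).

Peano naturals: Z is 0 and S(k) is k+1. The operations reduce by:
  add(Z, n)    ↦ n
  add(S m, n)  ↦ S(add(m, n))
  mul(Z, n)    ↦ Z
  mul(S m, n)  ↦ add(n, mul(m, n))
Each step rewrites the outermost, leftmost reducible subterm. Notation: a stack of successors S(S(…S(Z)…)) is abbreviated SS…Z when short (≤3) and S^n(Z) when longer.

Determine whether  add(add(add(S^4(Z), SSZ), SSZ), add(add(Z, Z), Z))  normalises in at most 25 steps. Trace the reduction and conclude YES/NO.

Answer: YES — reaches normal form S^8(Z) in 23 ≤ 25 steps

Derivation:
  start: add(add(add(S^4(Z), SSZ), SSZ), add(add(Z, Z), Z))
  →1  add(add(S(add(SSSZ, SSZ)), SSZ), add(add(Z, Z), Z))
  →2  add(S(add(add(SSSZ, SSZ), SSZ)), add(add(Z, Z), Z))
  →3  S(add(add(add(SSSZ, SSZ), SSZ), add(add(Z, Z), Z)))
  →4  S(add(add(S(add(SSZ, SSZ)), SSZ), add(add(Z, Z), Z)))
  →5  S(add(S(add(add(SSZ, SSZ), SSZ)), add(add(Z, Z), Z)))
  →6  S(S(add(add(add(SSZ, SSZ), SSZ), add(add(Z, Z), Z))))
  →7  S(S(add(add(S(add(SZ, SSZ)), SSZ), add(add(Z, Z), Z))))
  →8  S(S(add(S(add(add(SZ, SSZ), SSZ)), add(add(Z, Z), Z))))
  →9  S(S(S(add(add(add(SZ, SSZ), SSZ), add(add(Z, Z), Z)))))
  →10  S(S(S(add(add(S(add(Z, SSZ)), SSZ), add(add(Z, Z), Z)))))
  →11  S(S(S(add(S(add(add(Z, SSZ), SSZ)), add(add(Z, Z), Z)))))
  →12  S(S(S(S(add(add(add(Z, SSZ), SSZ), add(add(Z, Z), Z))))))
  →13  S(S(S(S(add(add(SSZ, SSZ), add(add(Z, Z), Z))))))
  →14  S(S(S(S(add(S(add(SZ, SSZ)), add(add(Z, Z), Z))))))
  →15  S(S(S(S(S(add(add(SZ, SSZ), add(add(Z, Z), Z)))))))
  →16  S(S(S(S(S(add(S(add(Z, SSZ)), add(add(Z, Z), Z)))))))
  →17  S(S(S(S(S(S(add(add(Z, SSZ), add(add(Z, Z), Z))))))))
  →18  S(S(S(S(S(S(add(SSZ, add(add(Z, Z), Z))))))))
  →19  S(S(S(S(S(S(S(add(SZ, add(add(Z, Z), Z)))))))))
  →20  S(S(S(S(S(S(S(S(add(Z, add(add(Z, Z), Z))))))))))
  →21  S(S(S(S(S(S(S(S(add(add(Z, Z), Z)))))))))
  →22  S(S(S(S(S(S(S(S(add(Z, Z)))))))))
  →23  S^8(Z)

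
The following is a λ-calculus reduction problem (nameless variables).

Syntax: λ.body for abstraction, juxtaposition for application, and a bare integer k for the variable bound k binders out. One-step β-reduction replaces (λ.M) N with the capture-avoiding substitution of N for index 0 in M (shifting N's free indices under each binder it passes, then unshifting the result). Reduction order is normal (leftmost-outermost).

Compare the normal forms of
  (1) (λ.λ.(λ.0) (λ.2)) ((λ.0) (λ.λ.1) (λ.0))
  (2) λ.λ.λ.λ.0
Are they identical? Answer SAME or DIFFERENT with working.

Term A:
  start: (λ.λ.(λ.0) (λ.2)) ((λ.0) (λ.λ.1) (λ.0))
  [1] λ.(λ.0) (λ.(λ.0) (λ.λ.1) (λ.0))
  [2] λ.λ.(λ.0) (λ.λ.1) (λ.0)
  [3] λ.λ.(λ.λ.1) (λ.0)
  [4] λ.λ.λ.λ.0

Term B:
  start: λ.λ.λ.λ.0

Answer: SAME — A ⇓ λ.λ.λ.λ.0, B ⇓ λ.λ.λ.λ.0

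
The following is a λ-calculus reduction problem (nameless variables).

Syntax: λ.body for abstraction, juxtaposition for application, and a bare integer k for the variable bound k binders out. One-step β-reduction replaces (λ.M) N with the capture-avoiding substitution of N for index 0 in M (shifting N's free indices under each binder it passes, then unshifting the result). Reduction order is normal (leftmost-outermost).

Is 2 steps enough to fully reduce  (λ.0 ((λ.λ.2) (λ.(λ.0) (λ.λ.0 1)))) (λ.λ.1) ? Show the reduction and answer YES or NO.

  start: (λ.0 ((λ.λ.2) (λ.(λ.0) (λ.λ.0 1)))) (λ.λ.1)
  →1  (λ.λ.1) ((λ.λ.λ.λ.1) (λ.(λ.0) (λ.λ.0 1)))
  →2  λ.(λ.λ.λ.λ.1) (λ.(λ.0) (λ.λ.0 1))

Answer: NO — after 2 steps the term is λ.(λ.λ.λ.λ.1) (λ.(λ.0) (λ.λ.0 1)), not yet normal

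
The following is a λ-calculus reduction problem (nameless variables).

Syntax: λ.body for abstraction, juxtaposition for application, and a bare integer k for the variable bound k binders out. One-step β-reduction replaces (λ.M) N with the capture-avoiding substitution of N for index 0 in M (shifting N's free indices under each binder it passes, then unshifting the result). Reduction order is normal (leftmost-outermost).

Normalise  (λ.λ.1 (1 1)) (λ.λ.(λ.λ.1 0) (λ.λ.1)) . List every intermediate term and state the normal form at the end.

  start: (λ.λ.1 (1 1)) (λ.λ.(λ.λ.1 0) (λ.λ.1))
  step 1: λ.(λ.λ.(λ.λ.1 0) (λ.λ.1)) ((λ.λ.(λ.λ.1 0) (λ.λ.1)) (λ.λ.(λ.λ.1 0) (λ.λ.1)))
  step 2: λ.λ.(λ.λ.1 0) (λ.λ.1)
  step 3: λ.λ.λ.(λ.λ.1) 0
  step 4: λ.λ.λ.λ.1

Answer: normal form = λ.λ.λ.λ.1  (in 4 steps)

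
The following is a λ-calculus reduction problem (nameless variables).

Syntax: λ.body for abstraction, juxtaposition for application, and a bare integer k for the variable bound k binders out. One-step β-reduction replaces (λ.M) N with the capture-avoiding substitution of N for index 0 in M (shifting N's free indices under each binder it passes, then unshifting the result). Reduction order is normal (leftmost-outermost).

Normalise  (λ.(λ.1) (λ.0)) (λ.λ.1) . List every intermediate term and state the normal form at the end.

Answer: normal form = λ.λ.1  (in 2 steps)

Reduction:
  start: (λ.(λ.1) (λ.0)) (λ.λ.1)
  →1  (λ.λ.λ.1) (λ.0)
  →2  λ.λ.1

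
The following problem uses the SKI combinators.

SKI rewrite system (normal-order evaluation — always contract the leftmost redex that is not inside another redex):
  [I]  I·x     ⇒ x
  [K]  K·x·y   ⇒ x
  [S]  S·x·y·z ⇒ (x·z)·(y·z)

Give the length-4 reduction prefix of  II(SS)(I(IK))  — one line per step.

Answer: after 4 steps: SSK

Working:
  start: II(SS)(I(IK))
  [1] I(SS)(I(IK))
  [2] SS(I(IK))
  [3] SS(IK)
  [4] SSK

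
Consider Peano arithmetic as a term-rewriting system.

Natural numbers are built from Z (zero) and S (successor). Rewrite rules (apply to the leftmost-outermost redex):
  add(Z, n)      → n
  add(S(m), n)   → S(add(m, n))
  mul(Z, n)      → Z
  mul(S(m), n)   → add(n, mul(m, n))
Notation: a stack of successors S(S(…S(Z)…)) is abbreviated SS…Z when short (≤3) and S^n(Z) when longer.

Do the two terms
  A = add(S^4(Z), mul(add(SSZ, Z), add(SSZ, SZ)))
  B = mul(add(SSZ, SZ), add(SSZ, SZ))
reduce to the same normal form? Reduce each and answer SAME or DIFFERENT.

Term A:
  start: add(S^4(Z), mul(add(SSZ, Z), add(SSZ, SZ)))
  →1  S(add(SSSZ, mul(add(SSZ, Z), add(SSZ, SZ))))
  →2  S(S(add(SSZ, mul(add(SSZ, Z), add(SSZ, SZ)))))
  →3  S(S(S(add(SZ, mul(add(SSZ, Z), add(SSZ, SZ))))))
  →4  S(S(S(S(add(Z, mul(add(SSZ, Z), add(SSZ, SZ)))))))
  →5  S(S(S(S(mul(add(SSZ, Z), add(SSZ, SZ))))))
  →6  S(S(S(S(mul(S(add(SZ, Z)), add(SSZ, SZ))))))
  →7  S(S(S(S(add(add(SSZ, SZ), mul(add(SZ, Z), add(SSZ, SZ)))))))
  →8  S(S(S(S(add(S(add(SZ, SZ)), mul(add(SZ, Z), add(SSZ, SZ)))))))
  →9  S(S(S(S(S(add(add(SZ, SZ), mul(add(SZ, Z), add(SSZ, SZ))))))))
  →10  S(S(S(S(S(add(S(add(Z, SZ)), mul(add(SZ, Z), add(SSZ, SZ))))))))
  →11  S(S(S(S(S(S(add(add(Z, SZ), mul(add(SZ, Z), add(SSZ, SZ)))))))))
  →12  S(S(S(S(S(S(add(SZ, mul(add(SZ, Z), add(SSZ, SZ)))))))))
  →13  S(S(S(S(S(S(S(add(Z, mul(add(SZ, Z), add(SSZ, SZ))))))))))
  →14  S(S(S(S(S(S(S(mul(add(SZ, Z), add(SSZ, SZ)))))))))
  →15  S(S(S(S(S(S(S(mul(S(add(Z, Z)), add(SSZ, SZ)))))))))
  →16  S(S(S(S(S(S(S(add(add(SSZ, SZ), mul(add(Z, Z), add(SSZ, SZ))))))))))
  →17  S(S(S(S(S(S(S(add(S(add(SZ, SZ)), mul(add(Z, Z), add(SSZ, SZ))))))))))
  →18  S(S(S(S(S(S(S(S(add(add(SZ, SZ), mul(add(Z, Z), add(SSZ, SZ)))))))))))
  →19  S(S(S(S(S(S(S(S(add(S(add(Z, SZ)), mul(add(Z, Z), add(SSZ, SZ)))))))))))
  →20  S(S(S(S(S(S(S(S(S(add(add(Z, SZ), mul(add(Z, Z), add(SSZ, SZ))))))))))))
  →21  S(S(S(S(S(S(S(S(S(add(SZ, mul(add(Z, Z), add(SSZ, SZ))))))))))))
  →22  S(S(S(S(S(S(S(S(S(S(add(Z, mul(add(Z, Z), add(SSZ, SZ)))))))))))))
  →23  S(S(S(S(S(S(S(S(S(S(mul(add(Z, Z), add(SSZ, SZ))))))))))))
  →24  S(S(S(S(S(S(S(S(S(S(mul(Z, add(SSZ, SZ))))))))))))
  →25  S^10(Z)

Term B:
  start: mul(add(SSZ, SZ), add(SSZ, SZ))
  →1  mul(S(add(SZ, SZ)), add(SSZ, SZ))
  →2  add(add(SSZ, SZ), mul(add(SZ, SZ), add(SSZ, SZ)))
  →3  add(S(add(SZ, SZ)), mul(add(SZ, SZ), add(SSZ, SZ)))
  →4  S(add(add(SZ, SZ), mul(add(SZ, SZ), add(SSZ, SZ))))
  →5  S(add(S(add(Z, SZ)), mul(add(SZ, SZ), add(SSZ, SZ))))
  →6  S(S(add(add(Z, SZ), mul(add(SZ, SZ), add(SSZ, SZ)))))
  →7  S(S(add(SZ, mul(add(SZ, SZ), add(SSZ, SZ)))))
  →8  S(S(S(add(Z, mul(add(SZ, SZ), add(SSZ, SZ))))))
  →9  S(S(S(mul(add(SZ, SZ), add(SSZ, SZ)))))
  →10  S(S(S(mul(S(add(Z, SZ)), add(SSZ, SZ)))))
  →11  S(S(S(add(add(SSZ, SZ), mul(add(Z, SZ), add(SSZ, SZ))))))
  →12  S(S(S(add(S(add(SZ, SZ)), mul(add(Z, SZ), add(SSZ, SZ))))))
  →13  S(S(S(S(add(add(SZ, SZ), mul(add(Z, SZ), add(SSZ, SZ)))))))
  →14  S(S(S(S(add(S(add(Z, SZ)), mul(add(Z, SZ), add(SSZ, SZ)))))))
  →15  S(S(S(S(S(add(add(Z, SZ), mul(add(Z, SZ), add(SSZ, SZ))))))))
  →16  S(S(S(S(S(add(SZ, mul(add(Z, SZ), add(SSZ, SZ))))))))
  →17  S(S(S(S(S(S(add(Z, mul(add(Z, SZ), add(SSZ, SZ)))))))))
  →18  S(S(S(S(S(S(mul(add(Z, SZ), add(SSZ, SZ))))))))
  →19  S(S(S(S(S(S(mul(SZ, add(SSZ, SZ))))))))
  →20  S(S(S(S(S(S(add(add(SSZ, SZ), mul(Z, add(SSZ, SZ)))))))))
  →21  S(S(S(S(S(S(add(S(add(SZ, SZ)), mul(Z, add(SSZ, SZ)))))))))
  →22  S(S(S(S(S(S(S(add(add(SZ, SZ), mul(Z, add(SSZ, SZ))))))))))
  →23  S(S(S(S(S(S(S(add(S(add(Z, SZ)), mul(Z, add(SSZ, SZ))))))))))
  →24  S(S(S(S(S(S(S(S(add(add(Z, SZ), mul(Z, add(SSZ, SZ)))))))))))
  →25  S(S(S(S(S(S(S(S(add(SZ, mul(Z, add(SSZ, SZ)))))))))))
  →26  S(S(S(S(S(S(S(S(S(add(Z, mul(Z, add(SSZ, SZ))))))))))))
  →27  S(S(S(S(S(S(S(S(S(mul(Z, add(SSZ, SZ)))))))))))
  →28  S^9(Z)

Answer: DIFFERENT — A ⇓ S^10(Z), B ⇓ S^9(Z)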